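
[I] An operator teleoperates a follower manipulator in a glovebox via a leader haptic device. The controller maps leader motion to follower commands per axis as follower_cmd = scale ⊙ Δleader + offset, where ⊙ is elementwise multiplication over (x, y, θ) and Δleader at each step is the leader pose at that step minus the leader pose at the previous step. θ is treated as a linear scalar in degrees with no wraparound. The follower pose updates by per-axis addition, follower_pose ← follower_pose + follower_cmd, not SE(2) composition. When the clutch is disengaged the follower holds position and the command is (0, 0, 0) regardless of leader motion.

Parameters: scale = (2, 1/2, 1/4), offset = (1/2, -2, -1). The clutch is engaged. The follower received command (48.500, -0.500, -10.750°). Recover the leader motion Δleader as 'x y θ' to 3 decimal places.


24.000 3.000 -39.000

axis x: (48.500 − 1/2) / (2) = 24.000
axis y: (-0.500 − -2) / (1/2) = 3.000
axis θ: (-10.750 − -1) / (1/4) = -39.000


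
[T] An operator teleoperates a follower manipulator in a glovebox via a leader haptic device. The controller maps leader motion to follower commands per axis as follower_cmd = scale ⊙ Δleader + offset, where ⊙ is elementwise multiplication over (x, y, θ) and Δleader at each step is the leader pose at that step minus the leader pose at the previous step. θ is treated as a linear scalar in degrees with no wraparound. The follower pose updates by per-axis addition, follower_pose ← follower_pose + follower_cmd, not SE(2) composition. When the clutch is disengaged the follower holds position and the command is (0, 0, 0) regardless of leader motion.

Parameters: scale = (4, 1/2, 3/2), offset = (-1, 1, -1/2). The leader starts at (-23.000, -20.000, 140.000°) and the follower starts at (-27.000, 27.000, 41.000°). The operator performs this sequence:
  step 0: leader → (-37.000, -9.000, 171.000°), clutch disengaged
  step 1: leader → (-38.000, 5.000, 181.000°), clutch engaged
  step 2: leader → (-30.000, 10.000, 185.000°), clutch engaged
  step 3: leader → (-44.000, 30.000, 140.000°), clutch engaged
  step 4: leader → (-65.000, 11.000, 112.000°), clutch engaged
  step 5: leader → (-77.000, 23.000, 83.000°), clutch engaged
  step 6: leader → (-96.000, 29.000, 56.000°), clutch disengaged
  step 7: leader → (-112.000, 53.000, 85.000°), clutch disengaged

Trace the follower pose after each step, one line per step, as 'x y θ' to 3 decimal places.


-27.000 27.000 41.000
-32.000 35.000 55.500
-1.000 38.500 61.000
-58.000 49.500 -7.000
-143.000 41.000 -49.500
-192.000 48.000 -93.500
-192.000 48.000 -93.500
-192.000 48.000 -93.500

step 0: Δleader=(-14.000, 11.000, 31.000°), disengaged; cmd=(0,0,0) → follower holds at (-27.000, 27.000, 41.000°)
step 1: Δleader=(-1.000, 14.000, 10.000°), engaged; cmd=(-5.000, 8.000, 14.500°) → follower=(-32.000, 35.000, 55.500°)
step 2: Δleader=(8.000, 5.000, 4.000°), engaged; cmd=(31.000, 3.500, 5.500°) → follower=(-1.000, 38.500, 61.000°)
step 3: Δleader=(-14.000, 20.000, -45.000°), engaged; cmd=(-57.000, 11.000, -68.000°) → follower=(-58.000, 49.500, -7.000°)
step 4: Δleader=(-21.000, -19.000, -28.000°), engaged; cmd=(-85.000, -8.500, -42.500°) → follower=(-143.000, 41.000, -49.500°)
step 5: Δleader=(-12.000, 12.000, -29.000°), engaged; cmd=(-49.000, 7.000, -44.000°) → follower=(-192.000, 48.000, -93.500°)
step 6: Δleader=(-19.000, 6.000, -27.000°), disengaged; cmd=(0,0,0) → follower holds at (-192.000, 48.000, -93.500°)
step 7: Δleader=(-16.000, 24.000, 29.000°), disengaged; cmd=(0,0,0) → follower holds at (-192.000, 48.000, -93.500°)


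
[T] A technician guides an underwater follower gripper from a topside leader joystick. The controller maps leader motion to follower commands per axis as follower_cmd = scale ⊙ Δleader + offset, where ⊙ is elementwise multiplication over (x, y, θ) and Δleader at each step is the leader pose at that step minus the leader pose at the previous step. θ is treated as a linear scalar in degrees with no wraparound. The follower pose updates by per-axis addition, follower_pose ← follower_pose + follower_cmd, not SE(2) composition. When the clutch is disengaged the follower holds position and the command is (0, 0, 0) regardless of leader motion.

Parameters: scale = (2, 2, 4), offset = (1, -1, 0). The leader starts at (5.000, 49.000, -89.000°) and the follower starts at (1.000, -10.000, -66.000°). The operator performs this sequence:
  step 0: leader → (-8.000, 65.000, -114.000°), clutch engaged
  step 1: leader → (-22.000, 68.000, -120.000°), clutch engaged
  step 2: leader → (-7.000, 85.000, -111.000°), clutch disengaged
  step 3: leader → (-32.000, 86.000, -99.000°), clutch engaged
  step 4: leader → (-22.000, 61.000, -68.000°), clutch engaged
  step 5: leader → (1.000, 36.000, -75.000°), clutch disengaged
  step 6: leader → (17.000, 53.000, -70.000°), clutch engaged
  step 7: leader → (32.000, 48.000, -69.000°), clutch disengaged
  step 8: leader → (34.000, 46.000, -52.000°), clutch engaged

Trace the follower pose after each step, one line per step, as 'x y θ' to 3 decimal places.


-24.000 21.000 -166.000
-51.000 26.000 -190.000
-51.000 26.000 -190.000
-100.000 27.000 -142.000
-79.000 -24.000 -18.000
-79.000 -24.000 -18.000
-46.000 9.000 2.000
-46.000 9.000 2.000
-41.000 4.000 70.000

step 0: Δleader=(-13.000, 16.000, -25.000°), engaged; cmd=(-25.000, 31.000, -100.000°) → follower=(-24.000, 21.000, -166.000°)
step 1: Δleader=(-14.000, 3.000, -6.000°), engaged; cmd=(-27.000, 5.000, -24.000°) → follower=(-51.000, 26.000, -190.000°)
step 2: Δleader=(15.000, 17.000, 9.000°), disengaged; cmd=(0,0,0) → follower holds at (-51.000, 26.000, -190.000°)
step 3: Δleader=(-25.000, 1.000, 12.000°), engaged; cmd=(-49.000, 1.000, 48.000°) → follower=(-100.000, 27.000, -142.000°)
step 4: Δleader=(10.000, -25.000, 31.000°), engaged; cmd=(21.000, -51.000, 124.000°) → follower=(-79.000, -24.000, -18.000°)
step 5: Δleader=(23.000, -25.000, -7.000°), disengaged; cmd=(0,0,0) → follower holds at (-79.000, -24.000, -18.000°)
step 6: Δleader=(16.000, 17.000, 5.000°), engaged; cmd=(33.000, 33.000, 20.000°) → follower=(-46.000, 9.000, 2.000°)
step 7: Δleader=(15.000, -5.000, 1.000°), disengaged; cmd=(0,0,0) → follower holds at (-46.000, 9.000, 2.000°)
step 8: Δleader=(2.000, -2.000, 17.000°), engaged; cmd=(5.000, -5.000, 68.000°) → follower=(-41.000, 4.000, 70.000°)


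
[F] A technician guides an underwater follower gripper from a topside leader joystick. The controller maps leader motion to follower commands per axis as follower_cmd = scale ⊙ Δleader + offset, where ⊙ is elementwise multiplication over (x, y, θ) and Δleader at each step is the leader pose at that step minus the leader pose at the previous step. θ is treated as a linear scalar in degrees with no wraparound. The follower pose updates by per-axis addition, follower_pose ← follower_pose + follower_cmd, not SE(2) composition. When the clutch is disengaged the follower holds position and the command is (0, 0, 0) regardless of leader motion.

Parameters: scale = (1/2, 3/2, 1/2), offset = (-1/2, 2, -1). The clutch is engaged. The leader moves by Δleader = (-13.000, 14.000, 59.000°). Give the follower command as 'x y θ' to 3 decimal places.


axis x: 1/2·-13.000 + -1/2 = -7.000
axis y: 3/2·14.000 + 2 = 23.000
axis θ: 1/2·59.000 + -1 = 28.500

-7.000 23.000 28.500


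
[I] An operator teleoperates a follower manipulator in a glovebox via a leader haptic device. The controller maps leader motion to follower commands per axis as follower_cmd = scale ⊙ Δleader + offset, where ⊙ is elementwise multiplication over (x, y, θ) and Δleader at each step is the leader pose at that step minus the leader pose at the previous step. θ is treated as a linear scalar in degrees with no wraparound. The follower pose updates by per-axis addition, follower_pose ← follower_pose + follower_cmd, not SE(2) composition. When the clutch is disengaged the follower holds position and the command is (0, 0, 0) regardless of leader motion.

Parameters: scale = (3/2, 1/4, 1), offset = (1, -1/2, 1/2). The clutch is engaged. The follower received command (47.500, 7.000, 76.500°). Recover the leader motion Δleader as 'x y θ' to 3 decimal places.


axis x: (47.500 − 1) / (3/2) = 31.000
axis y: (7.000 − -1/2) / (1/4) = 30.000
axis θ: (76.500 − 1/2) / (1) = 76.000

31.000 30.000 76.000


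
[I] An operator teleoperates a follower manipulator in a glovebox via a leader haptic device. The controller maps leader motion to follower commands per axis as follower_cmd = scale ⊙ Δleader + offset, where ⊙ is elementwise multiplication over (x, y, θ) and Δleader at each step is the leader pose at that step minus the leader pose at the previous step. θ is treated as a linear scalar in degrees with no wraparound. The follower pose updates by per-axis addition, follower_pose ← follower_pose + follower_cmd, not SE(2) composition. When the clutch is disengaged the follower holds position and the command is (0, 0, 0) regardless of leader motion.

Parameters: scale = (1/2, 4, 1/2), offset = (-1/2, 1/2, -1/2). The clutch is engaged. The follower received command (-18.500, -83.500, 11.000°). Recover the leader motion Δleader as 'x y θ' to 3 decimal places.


axis x: (-18.500 − -1/2) / (1/2) = -36.000
axis y: (-83.500 − 1/2) / (4) = -21.000
axis θ: (11.000 − -1/2) / (1/2) = 23.000

-36.000 -21.000 23.000


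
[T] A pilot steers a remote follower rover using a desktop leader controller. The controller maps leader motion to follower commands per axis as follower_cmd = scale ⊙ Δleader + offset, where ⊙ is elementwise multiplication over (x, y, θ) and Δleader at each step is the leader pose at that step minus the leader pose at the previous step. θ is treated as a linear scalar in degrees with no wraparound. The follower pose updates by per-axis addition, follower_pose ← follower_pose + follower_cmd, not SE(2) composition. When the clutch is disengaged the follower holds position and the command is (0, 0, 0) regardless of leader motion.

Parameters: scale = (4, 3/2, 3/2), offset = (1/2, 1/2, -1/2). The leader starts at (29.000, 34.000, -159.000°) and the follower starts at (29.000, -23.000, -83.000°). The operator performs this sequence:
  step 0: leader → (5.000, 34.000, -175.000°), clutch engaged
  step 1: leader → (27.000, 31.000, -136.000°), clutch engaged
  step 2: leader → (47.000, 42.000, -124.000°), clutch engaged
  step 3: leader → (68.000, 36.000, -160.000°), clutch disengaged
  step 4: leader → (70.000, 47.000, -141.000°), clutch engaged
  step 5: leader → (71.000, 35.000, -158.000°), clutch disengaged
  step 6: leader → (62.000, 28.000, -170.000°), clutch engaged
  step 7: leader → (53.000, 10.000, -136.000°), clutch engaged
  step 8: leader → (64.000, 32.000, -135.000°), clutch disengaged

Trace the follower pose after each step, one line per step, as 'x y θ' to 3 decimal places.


-66.500 -22.500 -107.500
22.000 -26.500 -49.500
102.500 -9.500 -32.000
102.500 -9.500 -32.000
111.000 7.500 -4.000
111.000 7.500 -4.000
75.500 -2.500 -22.500
40.000 -29.000 28.000
40.000 -29.000 28.000

step 0: Δleader=(-24.000, 0.000, -16.000°), engaged; cmd=(-95.500, 0.500, -24.500°) → follower=(-66.500, -22.500, -107.500°)
step 1: Δleader=(22.000, -3.000, 39.000°), engaged; cmd=(88.500, -4.000, 58.000°) → follower=(22.000, -26.500, -49.500°)
step 2: Δleader=(20.000, 11.000, 12.000°), engaged; cmd=(80.500, 17.000, 17.500°) → follower=(102.500, -9.500, -32.000°)
step 3: Δleader=(21.000, -6.000, -36.000°), disengaged; cmd=(0,0,0) → follower holds at (102.500, -9.500, -32.000°)
step 4: Δleader=(2.000, 11.000, 19.000°), engaged; cmd=(8.500, 17.000, 28.000°) → follower=(111.000, 7.500, -4.000°)
step 5: Δleader=(1.000, -12.000, -17.000°), disengaged; cmd=(0,0,0) → follower holds at (111.000, 7.500, -4.000°)
step 6: Δleader=(-9.000, -7.000, -12.000°), engaged; cmd=(-35.500, -10.000, -18.500°) → follower=(75.500, -2.500, -22.500°)
step 7: Δleader=(-9.000, -18.000, 34.000°), engaged; cmd=(-35.500, -26.500, 50.500°) → follower=(40.000, -29.000, 28.000°)
step 8: Δleader=(11.000, 22.000, 1.000°), disengaged; cmd=(0,0,0) → follower holds at (40.000, -29.000, 28.000°)


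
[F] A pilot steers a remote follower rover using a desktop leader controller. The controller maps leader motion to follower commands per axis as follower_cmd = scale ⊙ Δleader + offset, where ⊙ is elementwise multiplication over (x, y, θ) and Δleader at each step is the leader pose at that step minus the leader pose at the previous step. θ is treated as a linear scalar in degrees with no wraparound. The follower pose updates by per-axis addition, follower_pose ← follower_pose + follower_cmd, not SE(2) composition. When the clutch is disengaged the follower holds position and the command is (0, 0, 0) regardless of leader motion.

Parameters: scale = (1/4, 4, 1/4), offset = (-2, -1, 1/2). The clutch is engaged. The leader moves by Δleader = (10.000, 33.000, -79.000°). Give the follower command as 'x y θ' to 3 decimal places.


axis x: 1/4·10.000 + -2 = 0.500
axis y: 4·33.000 + -1 = 131.000
axis θ: 1/4·-79.000 + 1/2 = -19.250

0.500 131.000 -19.250


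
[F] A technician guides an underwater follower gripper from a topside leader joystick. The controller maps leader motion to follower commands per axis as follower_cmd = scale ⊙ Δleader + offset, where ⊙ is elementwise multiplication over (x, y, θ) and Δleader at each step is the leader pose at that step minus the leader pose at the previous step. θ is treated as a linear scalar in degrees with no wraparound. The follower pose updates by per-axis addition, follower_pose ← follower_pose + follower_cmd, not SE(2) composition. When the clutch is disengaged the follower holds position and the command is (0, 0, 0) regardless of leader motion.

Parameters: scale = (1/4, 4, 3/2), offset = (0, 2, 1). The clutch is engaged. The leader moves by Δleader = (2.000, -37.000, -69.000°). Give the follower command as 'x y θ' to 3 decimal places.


0.500 -146.000 -102.500

axis x: 1/4·2.000 + 0 = 0.500
axis y: 4·-37.000 + 2 = -146.000
axis θ: 3/2·-69.000 + 1 = -102.500


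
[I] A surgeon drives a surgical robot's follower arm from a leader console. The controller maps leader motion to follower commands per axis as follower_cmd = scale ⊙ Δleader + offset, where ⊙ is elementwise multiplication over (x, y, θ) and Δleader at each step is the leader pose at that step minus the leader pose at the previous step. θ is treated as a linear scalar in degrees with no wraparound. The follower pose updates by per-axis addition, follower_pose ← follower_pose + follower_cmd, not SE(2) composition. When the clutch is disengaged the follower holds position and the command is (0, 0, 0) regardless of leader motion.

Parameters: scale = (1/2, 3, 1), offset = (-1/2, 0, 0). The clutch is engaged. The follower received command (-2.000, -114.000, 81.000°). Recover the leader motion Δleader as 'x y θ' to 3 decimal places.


axis x: (-2.000 − -1/2) / (1/2) = -3.000
axis y: (-114.000 − 0) / (3) = -38.000
axis θ: (81.000 − 0) / (1) = 81.000

-3.000 -38.000 81.000


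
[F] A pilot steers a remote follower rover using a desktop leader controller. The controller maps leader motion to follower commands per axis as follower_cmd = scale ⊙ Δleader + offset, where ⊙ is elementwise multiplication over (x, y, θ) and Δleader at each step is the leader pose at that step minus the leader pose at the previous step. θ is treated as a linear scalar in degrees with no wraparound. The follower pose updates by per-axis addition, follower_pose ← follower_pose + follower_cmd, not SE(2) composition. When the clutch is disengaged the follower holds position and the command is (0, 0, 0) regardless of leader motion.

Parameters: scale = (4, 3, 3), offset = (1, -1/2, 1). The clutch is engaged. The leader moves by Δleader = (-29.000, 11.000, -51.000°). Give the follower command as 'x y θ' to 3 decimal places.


-115.000 32.500 -152.000

axis x: 4·-29.000 + 1 = -115.000
axis y: 3·11.000 + -1/2 = 32.500
axis θ: 3·-51.000 + 1 = -152.000


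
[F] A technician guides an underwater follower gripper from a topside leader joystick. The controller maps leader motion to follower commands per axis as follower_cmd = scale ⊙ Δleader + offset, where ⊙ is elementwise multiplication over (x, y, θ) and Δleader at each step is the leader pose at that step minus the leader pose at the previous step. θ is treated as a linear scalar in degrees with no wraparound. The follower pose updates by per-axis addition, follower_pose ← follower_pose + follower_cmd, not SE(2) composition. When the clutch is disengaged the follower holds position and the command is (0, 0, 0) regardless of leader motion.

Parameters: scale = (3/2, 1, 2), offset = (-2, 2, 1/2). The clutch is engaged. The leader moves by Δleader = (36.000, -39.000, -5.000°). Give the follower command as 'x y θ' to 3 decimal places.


axis x: 3/2·36.000 + -2 = 52.000
axis y: 1·-39.000 + 2 = -37.000
axis θ: 2·-5.000 + 1/2 = -9.500

52.000 -37.000 -9.500


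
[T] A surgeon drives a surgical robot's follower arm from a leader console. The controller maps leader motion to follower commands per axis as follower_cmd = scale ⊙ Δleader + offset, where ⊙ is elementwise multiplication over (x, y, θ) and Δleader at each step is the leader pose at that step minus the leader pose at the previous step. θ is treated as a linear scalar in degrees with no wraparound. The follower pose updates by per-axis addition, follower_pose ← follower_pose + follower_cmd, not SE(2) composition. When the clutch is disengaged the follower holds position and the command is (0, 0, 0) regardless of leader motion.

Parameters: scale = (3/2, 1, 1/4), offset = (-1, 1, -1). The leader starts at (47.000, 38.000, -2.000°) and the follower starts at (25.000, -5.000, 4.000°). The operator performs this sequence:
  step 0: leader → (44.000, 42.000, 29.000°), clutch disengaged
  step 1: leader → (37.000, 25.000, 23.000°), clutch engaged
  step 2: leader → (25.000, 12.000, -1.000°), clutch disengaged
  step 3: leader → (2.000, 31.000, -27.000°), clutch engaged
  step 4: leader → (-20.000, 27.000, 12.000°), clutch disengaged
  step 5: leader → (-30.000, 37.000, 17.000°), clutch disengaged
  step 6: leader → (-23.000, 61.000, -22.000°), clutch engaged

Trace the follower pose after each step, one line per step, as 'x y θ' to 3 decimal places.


step 0: Δleader=(-3.000, 4.000, 31.000°), disengaged; cmd=(0,0,0) → follower holds at (25.000, -5.000, 4.000°)
step 1: Δleader=(-7.000, -17.000, -6.000°), engaged; cmd=(-11.500, -16.000, -2.500°) → follower=(13.500, -21.000, 1.500°)
step 2: Δleader=(-12.000, -13.000, -24.000°), disengaged; cmd=(0,0,0) → follower holds at (13.500, -21.000, 1.500°)
step 3: Δleader=(-23.000, 19.000, -26.000°), engaged; cmd=(-35.500, 20.000, -7.500°) → follower=(-22.000, -1.000, -6.000°)
step 4: Δleader=(-22.000, -4.000, 39.000°), disengaged; cmd=(0,0,0) → follower holds at (-22.000, -1.000, -6.000°)
step 5: Δleader=(-10.000, 10.000, 5.000°), disengaged; cmd=(0,0,0) → follower holds at (-22.000, -1.000, -6.000°)
step 6: Δleader=(7.000, 24.000, -39.000°), engaged; cmd=(9.500, 25.000, -10.750°) → follower=(-12.500, 24.000, -16.750°)

25.000 -5.000 4.000
13.500 -21.000 1.500
13.500 -21.000 1.500
-22.000 -1.000 -6.000
-22.000 -1.000 -6.000
-22.000 -1.000 -6.000
-12.500 24.000 -16.750


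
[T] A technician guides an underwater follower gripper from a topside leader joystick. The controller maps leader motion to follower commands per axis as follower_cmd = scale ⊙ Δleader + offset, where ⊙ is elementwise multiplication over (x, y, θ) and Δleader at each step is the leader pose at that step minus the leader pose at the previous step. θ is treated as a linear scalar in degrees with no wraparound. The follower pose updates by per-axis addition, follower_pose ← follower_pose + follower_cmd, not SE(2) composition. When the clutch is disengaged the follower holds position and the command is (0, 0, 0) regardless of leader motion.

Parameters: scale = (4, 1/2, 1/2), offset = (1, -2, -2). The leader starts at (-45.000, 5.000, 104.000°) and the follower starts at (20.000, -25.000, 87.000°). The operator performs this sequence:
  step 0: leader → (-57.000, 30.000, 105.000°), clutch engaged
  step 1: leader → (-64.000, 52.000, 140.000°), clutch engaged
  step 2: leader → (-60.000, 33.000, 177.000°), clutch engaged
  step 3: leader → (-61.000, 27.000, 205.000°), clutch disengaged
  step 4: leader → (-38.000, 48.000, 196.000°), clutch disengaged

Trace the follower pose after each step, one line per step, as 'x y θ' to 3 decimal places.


-27.000 -14.500 85.500
-54.000 -5.500 101.000
-37.000 -17.000 117.500
-37.000 -17.000 117.500
-37.000 -17.000 117.500

step 0: Δleader=(-12.000, 25.000, 1.000°), engaged; cmd=(-47.000, 10.500, -1.500°) → follower=(-27.000, -14.500, 85.500°)
step 1: Δleader=(-7.000, 22.000, 35.000°), engaged; cmd=(-27.000, 9.000, 15.500°) → follower=(-54.000, -5.500, 101.000°)
step 2: Δleader=(4.000, -19.000, 37.000°), engaged; cmd=(17.000, -11.500, 16.500°) → follower=(-37.000, -17.000, 117.500°)
step 3: Δleader=(-1.000, -6.000, 28.000°), disengaged; cmd=(0,0,0) → follower holds at (-37.000, -17.000, 117.500°)
step 4: Δleader=(23.000, 21.000, -9.000°), disengaged; cmd=(0,0,0) → follower holds at (-37.000, -17.000, 117.500°)


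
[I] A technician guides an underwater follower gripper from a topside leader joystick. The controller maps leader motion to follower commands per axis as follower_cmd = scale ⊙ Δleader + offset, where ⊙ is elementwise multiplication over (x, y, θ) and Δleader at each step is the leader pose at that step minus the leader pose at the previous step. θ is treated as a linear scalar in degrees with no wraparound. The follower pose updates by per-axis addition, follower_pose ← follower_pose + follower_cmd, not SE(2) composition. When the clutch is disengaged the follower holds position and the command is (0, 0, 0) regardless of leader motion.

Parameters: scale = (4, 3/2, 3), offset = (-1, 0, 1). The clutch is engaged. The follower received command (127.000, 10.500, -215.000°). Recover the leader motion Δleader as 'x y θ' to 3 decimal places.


axis x: (127.000 − -1) / (4) = 32.000
axis y: (10.500 − 0) / (3/2) = 7.000
axis θ: (-215.000 − 1) / (3) = -72.000

32.000 7.000 -72.000


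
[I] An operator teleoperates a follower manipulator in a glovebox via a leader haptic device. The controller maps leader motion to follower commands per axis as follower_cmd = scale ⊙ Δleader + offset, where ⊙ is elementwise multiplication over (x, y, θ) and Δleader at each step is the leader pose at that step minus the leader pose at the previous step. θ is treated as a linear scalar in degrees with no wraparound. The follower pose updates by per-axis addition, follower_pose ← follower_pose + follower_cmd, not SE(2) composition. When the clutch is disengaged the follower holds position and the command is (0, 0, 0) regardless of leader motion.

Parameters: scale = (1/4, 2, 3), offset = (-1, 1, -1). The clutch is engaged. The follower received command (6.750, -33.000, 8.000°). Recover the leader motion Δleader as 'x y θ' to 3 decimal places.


axis x: (6.750 − -1) / (1/4) = 31.000
axis y: (-33.000 − 1) / (2) = -17.000
axis θ: (8.000 − -1) / (3) = 3.000

31.000 -17.000 3.000


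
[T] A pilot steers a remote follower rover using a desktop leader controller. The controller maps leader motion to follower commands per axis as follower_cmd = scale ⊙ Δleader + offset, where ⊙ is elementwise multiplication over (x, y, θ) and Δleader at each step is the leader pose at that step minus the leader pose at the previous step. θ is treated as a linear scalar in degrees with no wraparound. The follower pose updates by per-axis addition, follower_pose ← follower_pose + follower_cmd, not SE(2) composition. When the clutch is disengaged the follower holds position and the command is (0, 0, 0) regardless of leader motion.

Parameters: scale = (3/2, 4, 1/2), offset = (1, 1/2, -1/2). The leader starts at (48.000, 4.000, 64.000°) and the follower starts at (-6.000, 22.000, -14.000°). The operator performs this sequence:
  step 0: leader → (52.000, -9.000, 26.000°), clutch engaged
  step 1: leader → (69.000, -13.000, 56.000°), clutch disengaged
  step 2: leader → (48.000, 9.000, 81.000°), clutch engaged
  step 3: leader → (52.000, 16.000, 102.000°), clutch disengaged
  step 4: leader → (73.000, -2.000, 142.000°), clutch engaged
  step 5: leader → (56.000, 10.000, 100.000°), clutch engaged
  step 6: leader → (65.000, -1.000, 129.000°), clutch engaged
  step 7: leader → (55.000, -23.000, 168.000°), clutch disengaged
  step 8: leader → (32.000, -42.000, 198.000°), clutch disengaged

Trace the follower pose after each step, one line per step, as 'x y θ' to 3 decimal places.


step 0: Δleader=(4.000, -13.000, -38.000°), engaged; cmd=(7.000, -51.500, -19.500°) → follower=(1.000, -29.500, -33.500°)
step 1: Δleader=(17.000, -4.000, 30.000°), disengaged; cmd=(0,0,0) → follower holds at (1.000, -29.500, -33.500°)
step 2: Δleader=(-21.000, 22.000, 25.000°), engaged; cmd=(-30.500, 88.500, 12.000°) → follower=(-29.500, 59.000, -21.500°)
step 3: Δleader=(4.000, 7.000, 21.000°), disengaged; cmd=(0,0,0) → follower holds at (-29.500, 59.000, -21.500°)
step 4: Δleader=(21.000, -18.000, 40.000°), engaged; cmd=(32.500, -71.500, 19.500°) → follower=(3.000, -12.500, -2.000°)
step 5: Δleader=(-17.000, 12.000, -42.000°), engaged; cmd=(-24.500, 48.500, -21.500°) → follower=(-21.500, 36.000, -23.500°)
step 6: Δleader=(9.000, -11.000, 29.000°), engaged; cmd=(14.500, -43.500, 14.000°) → follower=(-7.000, -7.500, -9.500°)
step 7: Δleader=(-10.000, -22.000, 39.000°), disengaged; cmd=(0,0,0) → follower holds at (-7.000, -7.500, -9.500°)
step 8: Δleader=(-23.000, -19.000, 30.000°), disengaged; cmd=(0,0,0) → follower holds at (-7.000, -7.500, -9.500°)

1.000 -29.500 -33.500
1.000 -29.500 -33.500
-29.500 59.000 -21.500
-29.500 59.000 -21.500
3.000 -12.500 -2.000
-21.500 36.000 -23.500
-7.000 -7.500 -9.500
-7.000 -7.500 -9.500
-7.000 -7.500 -9.500


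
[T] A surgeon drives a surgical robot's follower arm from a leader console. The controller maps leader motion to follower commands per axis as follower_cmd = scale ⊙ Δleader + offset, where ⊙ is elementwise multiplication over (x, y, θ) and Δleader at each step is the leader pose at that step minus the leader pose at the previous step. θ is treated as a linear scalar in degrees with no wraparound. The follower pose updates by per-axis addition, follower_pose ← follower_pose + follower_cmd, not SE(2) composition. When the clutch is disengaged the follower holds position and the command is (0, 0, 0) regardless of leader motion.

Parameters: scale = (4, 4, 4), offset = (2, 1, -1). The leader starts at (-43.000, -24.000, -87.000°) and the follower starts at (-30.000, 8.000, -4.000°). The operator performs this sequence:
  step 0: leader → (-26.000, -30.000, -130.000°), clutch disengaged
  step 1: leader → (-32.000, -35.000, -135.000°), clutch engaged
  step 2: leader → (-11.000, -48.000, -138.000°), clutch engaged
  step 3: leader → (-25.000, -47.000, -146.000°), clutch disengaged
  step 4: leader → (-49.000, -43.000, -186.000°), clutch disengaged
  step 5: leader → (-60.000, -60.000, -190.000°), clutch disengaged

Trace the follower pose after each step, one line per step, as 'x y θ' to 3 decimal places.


-30.000 8.000 -4.000
-52.000 -11.000 -25.000
34.000 -62.000 -38.000
34.000 -62.000 -38.000
34.000 -62.000 -38.000
34.000 -62.000 -38.000

step 0: Δleader=(17.000, -6.000, -43.000°), disengaged; cmd=(0,0,0) → follower holds at (-30.000, 8.000, -4.000°)
step 1: Δleader=(-6.000, -5.000, -5.000°), engaged; cmd=(-22.000, -19.000, -21.000°) → follower=(-52.000, -11.000, -25.000°)
step 2: Δleader=(21.000, -13.000, -3.000°), engaged; cmd=(86.000, -51.000, -13.000°) → follower=(34.000, -62.000, -38.000°)
step 3: Δleader=(-14.000, 1.000, -8.000°), disengaged; cmd=(0,0,0) → follower holds at (34.000, -62.000, -38.000°)
step 4: Δleader=(-24.000, 4.000, -40.000°), disengaged; cmd=(0,0,0) → follower holds at (34.000, -62.000, -38.000°)
step 5: Δleader=(-11.000, -17.000, -4.000°), disengaged; cmd=(0,0,0) → follower holds at (34.000, -62.000, -38.000°)


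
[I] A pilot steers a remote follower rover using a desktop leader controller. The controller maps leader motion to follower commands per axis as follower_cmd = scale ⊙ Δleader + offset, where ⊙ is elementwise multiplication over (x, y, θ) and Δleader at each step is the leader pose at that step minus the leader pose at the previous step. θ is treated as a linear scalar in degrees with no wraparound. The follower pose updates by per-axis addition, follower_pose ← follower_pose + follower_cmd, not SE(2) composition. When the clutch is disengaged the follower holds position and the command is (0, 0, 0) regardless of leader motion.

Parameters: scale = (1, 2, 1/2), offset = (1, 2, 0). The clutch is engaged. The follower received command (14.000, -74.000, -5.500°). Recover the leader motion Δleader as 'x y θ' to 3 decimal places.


axis x: (14.000 − 1) / (1) = 13.000
axis y: (-74.000 − 2) / (2) = -38.000
axis θ: (-5.500 − 0) / (1/2) = -11.000

13.000 -38.000 -11.000


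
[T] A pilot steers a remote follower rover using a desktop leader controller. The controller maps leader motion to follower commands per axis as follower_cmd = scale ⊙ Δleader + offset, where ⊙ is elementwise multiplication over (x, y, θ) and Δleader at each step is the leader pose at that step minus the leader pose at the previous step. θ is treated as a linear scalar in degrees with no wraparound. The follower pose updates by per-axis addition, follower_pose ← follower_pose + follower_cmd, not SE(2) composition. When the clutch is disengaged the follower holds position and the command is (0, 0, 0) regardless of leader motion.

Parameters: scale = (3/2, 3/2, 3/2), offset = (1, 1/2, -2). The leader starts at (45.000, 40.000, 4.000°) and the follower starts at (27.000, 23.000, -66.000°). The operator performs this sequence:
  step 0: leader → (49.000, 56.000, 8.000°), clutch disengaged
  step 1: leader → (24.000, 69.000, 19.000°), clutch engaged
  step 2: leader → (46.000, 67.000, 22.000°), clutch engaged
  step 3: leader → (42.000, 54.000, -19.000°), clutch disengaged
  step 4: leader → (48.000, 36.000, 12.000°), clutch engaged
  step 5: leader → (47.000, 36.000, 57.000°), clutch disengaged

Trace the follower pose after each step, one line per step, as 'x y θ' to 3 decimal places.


step 0: Δleader=(4.000, 16.000, 4.000°), disengaged; cmd=(0,0,0) → follower holds at (27.000, 23.000, -66.000°)
step 1: Δleader=(-25.000, 13.000, 11.000°), engaged; cmd=(-36.500, 20.000, 14.500°) → follower=(-9.500, 43.000, -51.500°)
step 2: Δleader=(22.000, -2.000, 3.000°), engaged; cmd=(34.000, -2.500, 2.500°) → follower=(24.500, 40.500, -49.000°)
step 3: Δleader=(-4.000, -13.000, -41.000°), disengaged; cmd=(0,0,0) → follower holds at (24.500, 40.500, -49.000°)
step 4: Δleader=(6.000, -18.000, 31.000°), engaged; cmd=(10.000, -26.500, 44.500°) → follower=(34.500, 14.000, -4.500°)
step 5: Δleader=(-1.000, 0.000, 45.000°), disengaged; cmd=(0,0,0) → follower holds at (34.500, 14.000, -4.500°)

27.000 23.000 -66.000
-9.500 43.000 -51.500
24.500 40.500 -49.000
24.500 40.500 -49.000
34.500 14.000 -4.500
34.500 14.000 -4.500


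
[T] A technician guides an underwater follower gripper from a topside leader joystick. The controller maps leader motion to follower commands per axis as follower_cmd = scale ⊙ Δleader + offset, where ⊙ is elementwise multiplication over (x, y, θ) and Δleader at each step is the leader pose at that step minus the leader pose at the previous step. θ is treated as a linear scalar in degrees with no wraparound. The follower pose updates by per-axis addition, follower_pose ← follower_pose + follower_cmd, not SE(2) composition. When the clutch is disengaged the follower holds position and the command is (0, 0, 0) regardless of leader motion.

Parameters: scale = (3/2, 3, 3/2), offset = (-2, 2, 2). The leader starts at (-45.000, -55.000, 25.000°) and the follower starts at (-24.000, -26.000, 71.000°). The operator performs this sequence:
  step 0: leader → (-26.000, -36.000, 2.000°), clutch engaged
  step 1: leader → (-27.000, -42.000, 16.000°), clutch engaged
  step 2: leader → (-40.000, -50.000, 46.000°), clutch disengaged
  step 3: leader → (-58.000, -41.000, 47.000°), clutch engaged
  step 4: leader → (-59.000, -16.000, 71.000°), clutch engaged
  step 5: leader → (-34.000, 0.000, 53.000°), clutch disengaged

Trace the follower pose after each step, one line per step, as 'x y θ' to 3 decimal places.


2.500 33.000 38.500
-1.000 17.000 61.500
-1.000 17.000 61.500
-30.000 46.000 65.000
-33.500 123.000 103.000
-33.500 123.000 103.000

step 0: Δleader=(19.000, 19.000, -23.000°), engaged; cmd=(26.500, 59.000, -32.500°) → follower=(2.500, 33.000, 38.500°)
step 1: Δleader=(-1.000, -6.000, 14.000°), engaged; cmd=(-3.500, -16.000, 23.000°) → follower=(-1.000, 17.000, 61.500°)
step 2: Δleader=(-13.000, -8.000, 30.000°), disengaged; cmd=(0,0,0) → follower holds at (-1.000, 17.000, 61.500°)
step 3: Δleader=(-18.000, 9.000, 1.000°), engaged; cmd=(-29.000, 29.000, 3.500°) → follower=(-30.000, 46.000, 65.000°)
step 4: Δleader=(-1.000, 25.000, 24.000°), engaged; cmd=(-3.500, 77.000, 38.000°) → follower=(-33.500, 123.000, 103.000°)
step 5: Δleader=(25.000, 16.000, -18.000°), disengaged; cmd=(0,0,0) → follower holds at (-33.500, 123.000, 103.000°)


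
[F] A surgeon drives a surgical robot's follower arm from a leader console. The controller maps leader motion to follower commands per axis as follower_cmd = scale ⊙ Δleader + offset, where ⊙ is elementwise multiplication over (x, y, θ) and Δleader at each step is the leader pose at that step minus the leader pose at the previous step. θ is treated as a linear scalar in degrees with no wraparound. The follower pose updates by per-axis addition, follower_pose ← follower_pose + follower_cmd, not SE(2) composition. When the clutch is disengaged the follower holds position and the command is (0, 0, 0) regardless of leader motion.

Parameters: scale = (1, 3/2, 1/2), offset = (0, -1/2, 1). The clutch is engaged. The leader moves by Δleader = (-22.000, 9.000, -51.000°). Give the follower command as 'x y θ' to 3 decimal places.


axis x: 1·-22.000 + 0 = -22.000
axis y: 3/2·9.000 + -1/2 = 13.000
axis θ: 1/2·-51.000 + 1 = -24.500

-22.000 13.000 -24.500


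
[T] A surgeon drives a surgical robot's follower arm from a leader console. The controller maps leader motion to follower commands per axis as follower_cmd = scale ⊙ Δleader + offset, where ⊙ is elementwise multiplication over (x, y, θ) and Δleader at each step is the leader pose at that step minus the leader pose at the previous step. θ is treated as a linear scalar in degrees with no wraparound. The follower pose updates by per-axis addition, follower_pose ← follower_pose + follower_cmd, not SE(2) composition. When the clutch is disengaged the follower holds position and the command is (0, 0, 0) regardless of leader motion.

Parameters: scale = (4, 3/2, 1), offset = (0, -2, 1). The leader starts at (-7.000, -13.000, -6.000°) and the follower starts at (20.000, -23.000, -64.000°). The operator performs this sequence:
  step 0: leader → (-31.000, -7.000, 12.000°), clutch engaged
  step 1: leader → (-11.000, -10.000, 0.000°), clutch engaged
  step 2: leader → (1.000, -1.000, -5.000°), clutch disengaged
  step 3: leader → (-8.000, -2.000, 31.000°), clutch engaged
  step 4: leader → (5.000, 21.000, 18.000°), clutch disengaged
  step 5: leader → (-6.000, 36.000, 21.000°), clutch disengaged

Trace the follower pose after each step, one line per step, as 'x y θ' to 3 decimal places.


-76.000 -16.000 -45.000
4.000 -22.500 -56.000
4.000 -22.500 -56.000
-32.000 -26.000 -19.000
-32.000 -26.000 -19.000
-32.000 -26.000 -19.000

step 0: Δleader=(-24.000, 6.000, 18.000°), engaged; cmd=(-96.000, 7.000, 19.000°) → follower=(-76.000, -16.000, -45.000°)
step 1: Δleader=(20.000, -3.000, -12.000°), engaged; cmd=(80.000, -6.500, -11.000°) → follower=(4.000, -22.500, -56.000°)
step 2: Δleader=(12.000, 9.000, -5.000°), disengaged; cmd=(0,0,0) → follower holds at (4.000, -22.500, -56.000°)
step 3: Δleader=(-9.000, -1.000, 36.000°), engaged; cmd=(-36.000, -3.500, 37.000°) → follower=(-32.000, -26.000, -19.000°)
step 4: Δleader=(13.000, 23.000, -13.000°), disengaged; cmd=(0,0,0) → follower holds at (-32.000, -26.000, -19.000°)
step 5: Δleader=(-11.000, 15.000, 3.000°), disengaged; cmd=(0,0,0) → follower holds at (-32.000, -26.000, -19.000°)


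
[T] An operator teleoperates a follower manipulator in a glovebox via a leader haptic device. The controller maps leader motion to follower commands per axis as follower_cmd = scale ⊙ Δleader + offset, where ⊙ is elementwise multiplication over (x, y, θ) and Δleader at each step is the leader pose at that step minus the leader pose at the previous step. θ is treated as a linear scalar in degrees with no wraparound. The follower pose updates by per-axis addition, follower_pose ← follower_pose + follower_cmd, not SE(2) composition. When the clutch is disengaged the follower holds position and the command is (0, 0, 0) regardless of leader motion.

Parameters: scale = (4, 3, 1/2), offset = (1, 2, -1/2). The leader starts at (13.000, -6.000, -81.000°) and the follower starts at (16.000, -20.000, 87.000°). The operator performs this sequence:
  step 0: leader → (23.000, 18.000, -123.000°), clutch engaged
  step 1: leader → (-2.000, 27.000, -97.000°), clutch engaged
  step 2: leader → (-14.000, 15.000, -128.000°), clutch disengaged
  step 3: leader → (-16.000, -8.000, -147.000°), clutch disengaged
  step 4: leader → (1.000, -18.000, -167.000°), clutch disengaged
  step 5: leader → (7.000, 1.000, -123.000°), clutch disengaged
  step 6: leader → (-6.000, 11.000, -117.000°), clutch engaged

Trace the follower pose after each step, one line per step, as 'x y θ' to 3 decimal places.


57.000 54.000 65.500
-42.000 83.000 78.000
-42.000 83.000 78.000
-42.000 83.000 78.000
-42.000 83.000 78.000
-42.000 83.000 78.000
-93.000 115.000 80.500

step 0: Δleader=(10.000, 24.000, -42.000°), engaged; cmd=(41.000, 74.000, -21.500°) → follower=(57.000, 54.000, 65.500°)
step 1: Δleader=(-25.000, 9.000, 26.000°), engaged; cmd=(-99.000, 29.000, 12.500°) → follower=(-42.000, 83.000, 78.000°)
step 2: Δleader=(-12.000, -12.000, -31.000°), disengaged; cmd=(0,0,0) → follower holds at (-42.000, 83.000, 78.000°)
step 3: Δleader=(-2.000, -23.000, -19.000°), disengaged; cmd=(0,0,0) → follower holds at (-42.000, 83.000, 78.000°)
step 4: Δleader=(17.000, -10.000, -20.000°), disengaged; cmd=(0,0,0) → follower holds at (-42.000, 83.000, 78.000°)
step 5: Δleader=(6.000, 19.000, 44.000°), disengaged; cmd=(0,0,0) → follower holds at (-42.000, 83.000, 78.000°)
step 6: Δleader=(-13.000, 10.000, 6.000°), engaged; cmd=(-51.000, 32.000, 2.500°) → follower=(-93.000, 115.000, 80.500°)


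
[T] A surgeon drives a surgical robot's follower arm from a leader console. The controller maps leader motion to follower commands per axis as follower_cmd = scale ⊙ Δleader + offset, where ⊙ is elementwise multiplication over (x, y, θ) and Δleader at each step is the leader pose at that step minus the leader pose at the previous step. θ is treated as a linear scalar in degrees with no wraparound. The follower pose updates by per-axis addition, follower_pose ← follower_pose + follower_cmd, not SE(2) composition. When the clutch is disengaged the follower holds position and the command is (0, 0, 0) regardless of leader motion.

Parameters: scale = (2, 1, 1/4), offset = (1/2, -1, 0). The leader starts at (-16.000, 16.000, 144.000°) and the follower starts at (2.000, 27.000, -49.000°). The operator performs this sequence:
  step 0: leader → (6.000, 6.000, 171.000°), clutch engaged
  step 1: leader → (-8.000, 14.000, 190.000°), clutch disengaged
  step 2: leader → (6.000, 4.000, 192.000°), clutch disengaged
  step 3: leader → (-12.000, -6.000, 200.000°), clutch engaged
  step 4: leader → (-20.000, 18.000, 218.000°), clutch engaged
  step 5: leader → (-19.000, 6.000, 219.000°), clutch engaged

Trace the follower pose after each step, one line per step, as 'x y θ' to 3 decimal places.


step 0: Δleader=(22.000, -10.000, 27.000°), engaged; cmd=(44.500, -11.000, 6.750°) → follower=(46.500, 16.000, -42.250°)
step 1: Δleader=(-14.000, 8.000, 19.000°), disengaged; cmd=(0,0,0) → follower holds at (46.500, 16.000, -42.250°)
step 2: Δleader=(14.000, -10.000, 2.000°), disengaged; cmd=(0,0,0) → follower holds at (46.500, 16.000, -42.250°)
step 3: Δleader=(-18.000, -10.000, 8.000°), engaged; cmd=(-35.500, -11.000, 2.000°) → follower=(11.000, 5.000, -40.250°)
step 4: Δleader=(-8.000, 24.000, 18.000°), engaged; cmd=(-15.500, 23.000, 4.500°) → follower=(-4.500, 28.000, -35.750°)
step 5: Δleader=(1.000, -12.000, 1.000°), engaged; cmd=(2.500, -13.000, 0.250°) → follower=(-2.000, 15.000, -35.500°)

46.500 16.000 -42.250
46.500 16.000 -42.250
46.500 16.000 -42.250
11.000 5.000 -40.250
-4.500 28.000 -35.750
-2.000 15.000 -35.500
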